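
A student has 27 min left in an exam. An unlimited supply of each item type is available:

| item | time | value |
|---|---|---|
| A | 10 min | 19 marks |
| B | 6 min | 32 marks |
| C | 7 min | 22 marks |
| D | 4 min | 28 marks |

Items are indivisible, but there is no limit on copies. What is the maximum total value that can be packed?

Best value-per-unit is D at 28/4; filling with it alone gives 6×28 = 168.
Optimal mix: 1×B + 5×D → time 26, value 172.

172 marks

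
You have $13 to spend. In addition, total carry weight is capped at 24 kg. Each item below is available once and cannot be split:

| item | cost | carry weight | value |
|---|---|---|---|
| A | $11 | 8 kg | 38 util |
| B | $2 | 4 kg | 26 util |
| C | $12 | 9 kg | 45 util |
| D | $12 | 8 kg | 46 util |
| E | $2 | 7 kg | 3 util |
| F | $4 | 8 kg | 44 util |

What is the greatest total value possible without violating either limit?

73 util

Feasible sets respecting both limits:
- B+E+F: cost 8, carry weight 19, value 73
- B+F: cost 6, carry weight 12, value 70
- A+B: cost 13, carry weight 12, value 64
- E+F: cost 6, carry weight 15, value 47
Best: 73 util.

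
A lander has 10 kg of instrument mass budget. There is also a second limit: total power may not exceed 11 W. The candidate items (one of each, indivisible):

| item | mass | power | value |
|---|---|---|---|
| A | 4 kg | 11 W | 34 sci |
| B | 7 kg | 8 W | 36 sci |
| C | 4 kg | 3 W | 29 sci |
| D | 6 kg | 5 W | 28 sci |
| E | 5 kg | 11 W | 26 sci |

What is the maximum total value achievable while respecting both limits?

57 sci

Feasible sets respecting both limits:
- C+D: mass 10, power 8, value 57
- B: mass 7, power 8, value 36
- A: mass 4, power 11, value 34
Best: 57 sci.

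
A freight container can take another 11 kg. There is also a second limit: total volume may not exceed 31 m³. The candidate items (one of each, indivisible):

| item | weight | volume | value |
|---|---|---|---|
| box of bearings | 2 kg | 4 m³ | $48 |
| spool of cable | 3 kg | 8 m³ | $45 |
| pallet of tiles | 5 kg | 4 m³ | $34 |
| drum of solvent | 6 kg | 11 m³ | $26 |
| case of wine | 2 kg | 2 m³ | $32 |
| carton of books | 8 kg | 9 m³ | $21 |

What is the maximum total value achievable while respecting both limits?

Feasible sets respecting both limits:
- box of bearings+spool of cable+pallet of tiles: weight 10, volume 16, value 127
- box of bearings+spool of cable+case of wine: weight 7, volume 14, value 125
- box of bearings+spool of cable+drum of solvent: weight 11, volume 23, value 119
- box of bearings+pallet of tiles+case of wine: weight 9, volume 10, value 114
Best: $127.

$127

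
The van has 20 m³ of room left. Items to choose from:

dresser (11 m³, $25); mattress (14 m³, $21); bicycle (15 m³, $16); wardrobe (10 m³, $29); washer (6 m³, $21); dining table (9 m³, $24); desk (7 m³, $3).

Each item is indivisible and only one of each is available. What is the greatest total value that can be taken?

Check high-value combinations within 20 m³:
- wardrobe+dining table: volume 10+9=19, value 29+24=53
- wardrobe+washer: volume 10+6=16, value 29+21=50
- dresser+dining table: volume 11+9=20, value 25+24=49
- dresser+washer: volume 11+6=17, value 25+21=46
- washer+dining table: volume 6+9=15, value 21+24=45
Best: $53.

$53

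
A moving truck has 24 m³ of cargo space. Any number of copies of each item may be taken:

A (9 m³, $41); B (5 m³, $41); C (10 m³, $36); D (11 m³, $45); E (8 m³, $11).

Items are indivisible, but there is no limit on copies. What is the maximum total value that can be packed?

Best value-per-unit is B at 41/5; filling with it alone gives 4×41 = 164.
Optimal mix: 1×A + 3×B → volume 24, value 164.

$164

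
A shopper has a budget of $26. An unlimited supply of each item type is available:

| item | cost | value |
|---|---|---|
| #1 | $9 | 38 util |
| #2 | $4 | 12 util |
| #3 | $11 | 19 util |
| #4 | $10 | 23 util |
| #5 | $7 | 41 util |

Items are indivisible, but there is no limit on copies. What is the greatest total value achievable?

Best value-per-unit is #5 at 41/7; filling with it alone gives 3×41 = 123.
Optimal mix: 1×#2 + 3×#5 → cost 25, value 135.

135 util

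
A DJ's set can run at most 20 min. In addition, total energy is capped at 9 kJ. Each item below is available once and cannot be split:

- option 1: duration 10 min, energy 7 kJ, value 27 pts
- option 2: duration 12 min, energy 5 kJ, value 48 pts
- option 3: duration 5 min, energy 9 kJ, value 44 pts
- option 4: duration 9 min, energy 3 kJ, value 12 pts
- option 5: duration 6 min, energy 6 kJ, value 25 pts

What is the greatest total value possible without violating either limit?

Feasible sets respecting both limits:
- option 2: duration 12, energy 5, value 48
- option 3: duration 5, energy 9, value 44
- option 4+option 5: duration 15, energy 9, value 37
Best: 48 pts.

48 pts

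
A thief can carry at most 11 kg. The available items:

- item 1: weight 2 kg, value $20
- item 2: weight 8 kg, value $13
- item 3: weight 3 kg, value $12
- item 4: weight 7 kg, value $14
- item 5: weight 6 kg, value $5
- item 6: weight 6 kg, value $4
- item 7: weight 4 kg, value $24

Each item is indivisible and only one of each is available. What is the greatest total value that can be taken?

Check high-value combinations within 11 kg:
- item 1+item 3+item 7: weight 2+3+4=9, value 20+12+24=56
- item 1+item 7: weight 2+4=6, value 20+24=44
- item 4+item 7: weight 7+4=11, value 14+24=38
- item 1+item 3+item 5: weight 2+3+6=11, value 20+12+5=37
Best: $56.

$56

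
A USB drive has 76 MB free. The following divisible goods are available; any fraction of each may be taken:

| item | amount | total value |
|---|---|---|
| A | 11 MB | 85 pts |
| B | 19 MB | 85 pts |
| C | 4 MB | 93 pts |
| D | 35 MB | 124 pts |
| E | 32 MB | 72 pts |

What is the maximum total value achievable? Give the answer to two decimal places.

Take in order of value per unit:
- C (93/4 per unit): all 4 → value 93, running total 93.00
- A (85/11 per unit): all 11 → value 85, running total 178.00
- B (85/19 per unit): all 19 → value 85, running total 263.00
- D (124/35 per unit): all 35 → value 124, running total 387.00
- E (72/32 per unit): 7 of 32 → value 7×72/32 = 15.7500, running total 402.75
Total 402.75.

402.75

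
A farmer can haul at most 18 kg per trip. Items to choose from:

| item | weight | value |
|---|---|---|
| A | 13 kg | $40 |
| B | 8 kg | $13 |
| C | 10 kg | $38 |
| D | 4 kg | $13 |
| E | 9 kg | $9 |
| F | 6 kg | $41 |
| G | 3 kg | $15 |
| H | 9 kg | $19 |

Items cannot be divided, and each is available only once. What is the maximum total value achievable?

Check high-value combinations within 18 kg:
- C+F: weight 10+6=16, value 38+41=79
- F+G+H: weight 6+3+9=18, value 41+15+19=75
- D+F+G: weight 4+6+3=13, value 13+41+15=69
Best: $79.

$79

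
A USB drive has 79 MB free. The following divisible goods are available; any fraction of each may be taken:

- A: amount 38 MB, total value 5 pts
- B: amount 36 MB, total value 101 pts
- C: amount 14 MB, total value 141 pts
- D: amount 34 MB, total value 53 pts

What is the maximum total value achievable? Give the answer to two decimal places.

287.21

Take in order of value per unit:
- C (141/14 per unit): all 14 → value 141, running total 141.00
- B (101/36 per unit): all 36 → value 101, running total 242.00
- D (53/34 per unit): 29 of 34 → value 29×53/34 = 45.2059, running total 287.21
Total 287.21.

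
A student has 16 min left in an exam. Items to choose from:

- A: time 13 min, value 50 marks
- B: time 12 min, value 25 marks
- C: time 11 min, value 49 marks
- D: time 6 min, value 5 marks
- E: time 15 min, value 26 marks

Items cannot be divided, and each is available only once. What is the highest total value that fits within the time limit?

50 marks

Check high-value combinations within 16 min:
- A: time 13, value 50
- C: time 11, value 49
- E: time 15, value 26
- B: time 12, value 25
- D: time 6, value 5
Best: 50 marks.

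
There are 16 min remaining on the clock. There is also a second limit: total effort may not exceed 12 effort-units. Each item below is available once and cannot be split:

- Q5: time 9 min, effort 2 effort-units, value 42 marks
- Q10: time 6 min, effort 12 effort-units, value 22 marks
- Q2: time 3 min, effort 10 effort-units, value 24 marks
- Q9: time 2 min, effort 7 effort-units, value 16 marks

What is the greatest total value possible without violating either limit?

66 marks

Feasible sets respecting both limits:
- Q5+Q2: time 12, effort 12, value 66
- Q5+Q9: time 11, effort 9, value 58
- Q5: time 9, effort 2, value 42
- Q2: time 3, effort 10, value 24
Best: 66 marks.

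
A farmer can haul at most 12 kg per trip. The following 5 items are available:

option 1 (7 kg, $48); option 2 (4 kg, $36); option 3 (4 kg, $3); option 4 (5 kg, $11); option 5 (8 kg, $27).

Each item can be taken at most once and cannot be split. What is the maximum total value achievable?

$84

Check high-value combinations within 12 kg:
- option 1+option 2: weight 7+4=11, value 48+36=84
- option 2+option 5: weight 4+8=12, value 36+27=63
- option 1+option 4: weight 7+5=12, value 48+11=59
- option 1+option 3: weight 7+4=11, value 48+3=51
- option 1: weight 7, value 48
Best: $84.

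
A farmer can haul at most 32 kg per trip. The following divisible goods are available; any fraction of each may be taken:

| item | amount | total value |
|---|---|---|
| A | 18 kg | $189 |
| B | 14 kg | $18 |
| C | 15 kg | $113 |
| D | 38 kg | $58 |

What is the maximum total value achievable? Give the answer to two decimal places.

294.47

Take in order of value per unit:
- A (189/18 per unit): all 18 → value 189, running total 189.00
- C (113/15 per unit): 14 of 15 → value 14×113/15 = 105.4667, running total 294.47
Total 294.47.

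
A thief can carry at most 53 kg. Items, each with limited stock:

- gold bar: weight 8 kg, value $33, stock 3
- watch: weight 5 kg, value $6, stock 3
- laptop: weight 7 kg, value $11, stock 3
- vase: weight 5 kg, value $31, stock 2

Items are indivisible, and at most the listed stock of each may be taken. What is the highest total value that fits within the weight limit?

Best selections within weight 53 and stock limits:
- 3×gold bar + 1×watch + 2×laptop + 2×vase: weight 53, value 189
- 3×gold bar + 2×watch + 1×laptop + 2×vase: weight 51, value 184
- 3×gold bar + 2×laptop + 2×vase: weight 48, value 183
Best: $189.

$189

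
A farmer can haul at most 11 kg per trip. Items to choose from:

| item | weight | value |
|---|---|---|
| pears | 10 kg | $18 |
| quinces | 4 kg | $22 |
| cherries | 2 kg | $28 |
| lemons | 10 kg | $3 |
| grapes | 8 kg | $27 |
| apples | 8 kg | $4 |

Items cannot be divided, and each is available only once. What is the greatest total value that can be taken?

$55

Check high-value combinations within 11 kg:
- cherries+grapes: weight 2+8=10, value 28+27=55
- quinces+cherries: weight 4+2=6, value 22+28=50
- cherries+apples: weight 2+8=10, value 28+4=32
- cherries: weight 2, value 28
Best: $55.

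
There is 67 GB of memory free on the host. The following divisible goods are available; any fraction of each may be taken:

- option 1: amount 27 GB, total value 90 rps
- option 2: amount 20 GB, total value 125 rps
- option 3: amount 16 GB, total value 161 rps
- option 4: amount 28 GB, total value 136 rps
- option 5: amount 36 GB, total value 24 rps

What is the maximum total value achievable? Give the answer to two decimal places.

432.00

Take in order of value per unit:
- option 3 (161/16 per unit): all 16 → value 161, running total 161.00
- option 2 (125/20 per unit): all 20 → value 125, running total 286.00
- option 4 (136/28 per unit): all 28 → value 136, running total 422.00
- option 1 (90/27 per unit): 3 of 27 → value 3×90/27 = 10.0000, running total 432.00
Total 432.00.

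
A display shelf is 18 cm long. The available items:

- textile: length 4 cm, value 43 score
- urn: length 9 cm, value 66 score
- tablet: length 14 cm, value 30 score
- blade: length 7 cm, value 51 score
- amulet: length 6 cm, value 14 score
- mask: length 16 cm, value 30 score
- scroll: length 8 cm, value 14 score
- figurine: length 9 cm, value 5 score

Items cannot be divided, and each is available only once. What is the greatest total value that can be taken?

Check high-value combinations within 18 cm:
- urn+blade: length 9+7=16, value 66+51=117
- textile+urn: length 4+9=13, value 43+66=109
- textile+blade+amulet: length 4+7+6=17, value 43+51+14=108
- textile+blade: length 4+7=11, value 43+51=94
Best: 117 score.

117 score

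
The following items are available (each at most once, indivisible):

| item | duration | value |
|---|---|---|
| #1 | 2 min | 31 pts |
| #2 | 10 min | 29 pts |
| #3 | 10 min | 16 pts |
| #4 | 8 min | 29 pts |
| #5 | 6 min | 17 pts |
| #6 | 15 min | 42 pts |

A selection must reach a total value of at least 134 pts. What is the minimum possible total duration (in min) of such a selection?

41

Subsets with value ≥ 134, sorted by total duration:
- #1+#2+#4+#5+#6: duration 41, value 148
- #1+#3+#4+#5+#6: duration 41, value 135
Minimum duration: 41 min.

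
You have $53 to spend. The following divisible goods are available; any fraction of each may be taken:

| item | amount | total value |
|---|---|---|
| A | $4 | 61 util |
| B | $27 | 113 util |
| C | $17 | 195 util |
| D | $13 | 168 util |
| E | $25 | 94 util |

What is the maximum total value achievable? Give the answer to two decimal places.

Take in order of value per unit:
- A (61/4 per unit): all 4 → value 61, running total 61.00
- D (168/13 per unit): all 13 → value 168, running total 229.00
- C (195/17 per unit): all 17 → value 195, running total 424.00
- B (113/27 per unit): 19 of 27 → value 19×113/27 = 79.5185, running total 503.52
Total 503.52.

503.52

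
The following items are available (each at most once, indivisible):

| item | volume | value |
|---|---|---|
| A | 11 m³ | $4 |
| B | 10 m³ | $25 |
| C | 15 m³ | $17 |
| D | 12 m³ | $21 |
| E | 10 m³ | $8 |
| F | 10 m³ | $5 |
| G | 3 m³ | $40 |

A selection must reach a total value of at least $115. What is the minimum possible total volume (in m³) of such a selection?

60

Subsets with value ≥ 115, sorted by total volume:
- B+C+D+E+F+G: volume 60, value 116
- A+B+C+D+E+G: volume 61, value 115
- A+B+C+D+E+F+G: volume 71, value 120
Minimum volume: 60 m³.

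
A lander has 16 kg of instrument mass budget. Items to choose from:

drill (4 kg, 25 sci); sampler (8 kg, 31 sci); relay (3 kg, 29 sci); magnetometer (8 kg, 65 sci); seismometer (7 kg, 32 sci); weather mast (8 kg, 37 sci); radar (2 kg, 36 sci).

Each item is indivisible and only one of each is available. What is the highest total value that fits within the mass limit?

130 sci

Check high-value combinations within 16 kg:
- relay+magnetometer+radar: mass 3+8+2=13, value 29+65+36=130
- drill+magnetometer+radar: mass 4+8+2=14, value 25+65+36=126
- drill+relay+seismometer+radar: mass 4+3+7+2=16, value 25+29+32+36=122
Best: 130 sci.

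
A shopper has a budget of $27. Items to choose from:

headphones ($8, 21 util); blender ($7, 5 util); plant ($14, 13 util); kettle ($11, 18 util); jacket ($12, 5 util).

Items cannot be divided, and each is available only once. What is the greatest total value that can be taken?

44 util

This is a 0/1 knapsack; check combinations near the capacity.
- headphones+blender+kettle: cost 8+7+11=26, value 21+5+18=44
- headphones+kettle: cost 8+11=19, value 21+18=39
- headphones+plant: cost 8+14=22, value 21+13=34
Best: 44 util.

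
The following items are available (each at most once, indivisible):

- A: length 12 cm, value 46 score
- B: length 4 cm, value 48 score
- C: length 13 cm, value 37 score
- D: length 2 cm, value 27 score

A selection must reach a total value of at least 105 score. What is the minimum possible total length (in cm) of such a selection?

Subsets with value ≥ 105, sorted by total length:
- A+B+D: length 18, value 121
- B+C+D: length 19, value 112
Minimum length: 18 cm.

18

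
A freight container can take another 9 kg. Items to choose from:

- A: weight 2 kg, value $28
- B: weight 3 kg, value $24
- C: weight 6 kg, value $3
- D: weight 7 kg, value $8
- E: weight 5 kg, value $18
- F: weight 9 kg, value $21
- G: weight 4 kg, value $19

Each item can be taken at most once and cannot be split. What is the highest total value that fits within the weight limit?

Check high-value combinations within 9 kg:
- A+B+G: weight 2+3+4=9, value 28+24+19=71
- A+B: weight 2+3=5, value 28+24=52
- A+G: weight 2+4=6, value 28+19=47
- A+E: weight 2+5=7, value 28+18=46
Best: $71.

$71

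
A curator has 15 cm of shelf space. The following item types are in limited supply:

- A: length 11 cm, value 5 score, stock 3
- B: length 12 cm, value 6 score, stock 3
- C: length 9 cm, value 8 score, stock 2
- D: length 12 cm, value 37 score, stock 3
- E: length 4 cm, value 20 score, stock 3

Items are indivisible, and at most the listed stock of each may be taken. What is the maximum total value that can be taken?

60 score

Top feasible selections:
- 3×E: length 12, value 60
- 2×E: length 8, value 40
- 1×D: length 12, value 37
- 1×C + 1×E: length 13, value 28
Best: 60 score.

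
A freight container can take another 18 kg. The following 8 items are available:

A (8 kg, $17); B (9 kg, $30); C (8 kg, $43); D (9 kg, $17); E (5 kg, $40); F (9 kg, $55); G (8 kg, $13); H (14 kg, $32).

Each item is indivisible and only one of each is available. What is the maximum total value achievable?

This is a 0/1 knapsack; check combinations near the capacity.
- C+F: weight 8+9=17, value 43+55=98
- E+F: weight 5+9=14, value 40+55=95
- B+F: weight 9+9=18, value 30+55=85
Best: $98.

$98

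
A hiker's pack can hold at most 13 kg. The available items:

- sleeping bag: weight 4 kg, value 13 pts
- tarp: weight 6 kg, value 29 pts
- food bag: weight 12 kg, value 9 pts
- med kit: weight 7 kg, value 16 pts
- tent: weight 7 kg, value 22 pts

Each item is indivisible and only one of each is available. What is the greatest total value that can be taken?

Check high-value combinations within 13 kg:
- tarp+tent: weight 6+7=13, value 29+22=51
- tarp+med kit: weight 6+7=13, value 29+16=45
- sleeping bag+tarp: weight 4+6=10, value 13+29=42
- sleeping bag+tent: weight 4+7=11, value 13+22=35
Best: 51 pts.

51 pts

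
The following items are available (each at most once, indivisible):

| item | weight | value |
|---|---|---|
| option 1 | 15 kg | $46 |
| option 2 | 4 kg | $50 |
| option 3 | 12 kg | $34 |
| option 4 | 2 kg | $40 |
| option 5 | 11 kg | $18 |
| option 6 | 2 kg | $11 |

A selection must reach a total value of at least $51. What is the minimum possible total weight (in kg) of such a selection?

Subsets with value ≥ 51, sorted by total weight:
- option 4+option 6: weight 4, value 51
- option 2+option 4: weight 6, value 90
- option 2+option 6: weight 6, value 61
Minimum weight: 4 kg.

4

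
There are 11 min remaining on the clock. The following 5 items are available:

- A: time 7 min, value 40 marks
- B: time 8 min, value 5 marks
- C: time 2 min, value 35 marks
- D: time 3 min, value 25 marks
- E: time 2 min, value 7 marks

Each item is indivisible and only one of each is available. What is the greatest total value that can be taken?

82 marks

This is a 0/1 knapsack; check combinations near the capacity.
- A+C+E: time 7+2+2=11, value 40+35+7=82
- A+C: time 7+2=9, value 40+35=75
- C+D+E: time 2+3+2=7, value 35+25+7=67
Best: 82 marks.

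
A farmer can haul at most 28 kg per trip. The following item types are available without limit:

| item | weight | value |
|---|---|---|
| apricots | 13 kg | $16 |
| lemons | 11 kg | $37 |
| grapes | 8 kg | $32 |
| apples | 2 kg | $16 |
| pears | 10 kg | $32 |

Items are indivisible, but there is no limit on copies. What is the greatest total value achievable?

Best value-per-unit is apples at 16/2, and filling with it alone uses weight 14×2=28. No mix of the others beats 14×16 = 224.

$224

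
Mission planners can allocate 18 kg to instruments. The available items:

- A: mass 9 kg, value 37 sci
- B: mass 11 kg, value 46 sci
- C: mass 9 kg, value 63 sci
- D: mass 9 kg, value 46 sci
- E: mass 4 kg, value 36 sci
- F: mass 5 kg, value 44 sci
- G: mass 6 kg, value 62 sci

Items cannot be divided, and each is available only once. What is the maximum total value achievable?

This is a 0/1 knapsack; check combinations near the capacity.
- C+E+F: mass 9+4+5=18, value 63+36+44=143
- E+F+G: mass 4+5+6=15, value 36+44+62=142
- D+E+F: mass 9+4+5=18, value 46+36+44=126
- C+G: mass 9+6=15, value 63+62=125
- A+E+F: mass 9+4+5=18, value 37+36+44=117
Best: 143 sci.

143 sci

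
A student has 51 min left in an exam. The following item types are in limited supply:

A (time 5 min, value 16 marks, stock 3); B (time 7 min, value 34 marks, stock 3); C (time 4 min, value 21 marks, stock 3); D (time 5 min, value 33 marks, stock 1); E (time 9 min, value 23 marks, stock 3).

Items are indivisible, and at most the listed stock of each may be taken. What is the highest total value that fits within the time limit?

Top feasible selections:
- 2×A + 3×B + 3×C + 1×D: time 48, value 230
- 3×A + 3×B + 2×C + 1×D: time 49, value 225
- 3×B + 3×C + 1×D + 1×E: time 47, value 221
Best: 230 marks.

230 marks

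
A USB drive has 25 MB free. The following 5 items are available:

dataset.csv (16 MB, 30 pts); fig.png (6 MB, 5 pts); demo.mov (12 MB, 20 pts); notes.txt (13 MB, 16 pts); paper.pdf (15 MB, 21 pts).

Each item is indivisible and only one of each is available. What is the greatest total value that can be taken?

36 pts

This is a 0/1 knapsack; check combinations near the capacity.
- demo.mov+notes.txt: size 12+13=25, value 20+16=36
- dataset.csv+fig.png: size 16+6=22, value 30+5=35
- dataset.csv: size 16, value 30
- fig.png+paper.pdf: size 6+15=21, value 5+21=26
Best: 36 pts.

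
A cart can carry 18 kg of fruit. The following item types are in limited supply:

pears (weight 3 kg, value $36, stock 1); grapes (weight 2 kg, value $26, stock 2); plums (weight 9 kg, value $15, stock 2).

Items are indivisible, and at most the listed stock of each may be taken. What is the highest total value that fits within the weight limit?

Top feasible selections:
- 1×pears + 2×grapes + 1×plums: weight 16, value 103
- 1×pears + 2×grapes: weight 7, value 88
- 1×pears + 1×grapes + 1×plums: weight 14, value 77
Best: $103.

$103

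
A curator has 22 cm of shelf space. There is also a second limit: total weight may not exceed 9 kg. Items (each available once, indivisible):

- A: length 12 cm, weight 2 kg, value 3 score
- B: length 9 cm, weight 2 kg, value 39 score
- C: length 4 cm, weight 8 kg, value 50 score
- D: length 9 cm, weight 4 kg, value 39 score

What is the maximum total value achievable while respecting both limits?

Feasible sets respecting both limits:
- B+D: length 18, weight 6, value 78
- C: length 4, weight 8, value 50
- A+B: length 21, weight 4, value 42
Best: 78 score.

78 score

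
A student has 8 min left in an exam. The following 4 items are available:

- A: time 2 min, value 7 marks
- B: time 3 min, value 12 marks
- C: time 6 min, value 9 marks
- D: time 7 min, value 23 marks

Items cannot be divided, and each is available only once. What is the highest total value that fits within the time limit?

This is a 0/1 knapsack; check combinations near the capacity.
- D: time 7, value 23
- A+B: time 2+3=5, value 7+12=19
- A+C: time 2+6=8, value 7+9=16
- B: time 3, value 12
- C: time 6, value 9
Best: 23 marks.

23 marks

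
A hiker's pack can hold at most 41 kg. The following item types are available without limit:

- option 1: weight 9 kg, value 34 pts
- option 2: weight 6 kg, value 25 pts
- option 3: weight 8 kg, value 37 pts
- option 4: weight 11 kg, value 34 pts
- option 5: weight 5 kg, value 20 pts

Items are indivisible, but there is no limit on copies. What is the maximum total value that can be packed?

Best value-per-unit is option 3 at 37/8, and filling with it alone uses weight 5×8=40. No mix of the others beats 5×37 = 185.

185 pts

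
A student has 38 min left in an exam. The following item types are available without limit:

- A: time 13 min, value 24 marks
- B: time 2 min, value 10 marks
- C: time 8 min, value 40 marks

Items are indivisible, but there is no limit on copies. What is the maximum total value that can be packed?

190 marks

Best value-per-unit is B at 10/2, and filling with it alone uses time 19×2=38. No mix of the others beats 19×10 = 190.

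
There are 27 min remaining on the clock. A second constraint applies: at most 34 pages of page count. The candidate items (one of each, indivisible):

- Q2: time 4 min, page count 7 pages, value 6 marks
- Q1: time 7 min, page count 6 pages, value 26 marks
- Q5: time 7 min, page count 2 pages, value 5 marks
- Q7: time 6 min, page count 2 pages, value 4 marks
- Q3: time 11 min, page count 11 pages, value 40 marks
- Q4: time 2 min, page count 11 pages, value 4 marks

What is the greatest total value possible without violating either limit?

75 marks

Feasible sets respecting both limits:
- Q1+Q5+Q3+Q4: time 27, page count 30, value 75
- Q1+Q7+Q3+Q4: time 26, page count 30, value 74
- Q2+Q1+Q3: time 22, page count 24, value 72
Best: 75 marks.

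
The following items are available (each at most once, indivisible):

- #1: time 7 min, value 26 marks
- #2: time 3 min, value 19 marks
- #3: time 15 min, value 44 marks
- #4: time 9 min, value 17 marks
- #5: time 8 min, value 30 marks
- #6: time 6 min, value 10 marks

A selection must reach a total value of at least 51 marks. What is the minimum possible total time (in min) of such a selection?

Subsets with value ≥ 51, sorted by total time:
- #1+#5: time 15, value 56
- #1+#2+#6: time 16, value 55
- #2+#5+#6: time 17, value 59
- #1+#2+#5: time 18, value 75
Minimum time: 15 min.

15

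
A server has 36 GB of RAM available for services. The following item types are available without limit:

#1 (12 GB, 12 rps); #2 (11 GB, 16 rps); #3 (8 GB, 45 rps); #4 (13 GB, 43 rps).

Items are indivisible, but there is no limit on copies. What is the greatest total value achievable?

Best value-per-unit is #3 at 45/8, and filling with it alone uses memory 4×8=32. No mix of the others beats 4×45 = 180.

180 rps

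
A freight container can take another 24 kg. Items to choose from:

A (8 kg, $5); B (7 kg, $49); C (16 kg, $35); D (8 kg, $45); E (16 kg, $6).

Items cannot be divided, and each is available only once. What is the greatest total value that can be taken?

Check high-value combinations within 24 kg:
- A+B+D: weight 8+7+8=23, value 5+49+45=99
- B+D: weight 7+8=15, value 49+45=94
- B+C: weight 7+16=23, value 49+35=84
- C+D: weight 16+8=24, value 35+45=80
- B+E: weight 7+16=23, value 49+6=55
Best: $99.

$99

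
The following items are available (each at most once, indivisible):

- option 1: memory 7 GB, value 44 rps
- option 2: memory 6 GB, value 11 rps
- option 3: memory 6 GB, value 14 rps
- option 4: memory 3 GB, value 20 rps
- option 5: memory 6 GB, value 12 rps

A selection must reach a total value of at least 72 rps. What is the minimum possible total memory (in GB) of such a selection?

Subsets with value ≥ 72, sorted by total memory:
- option 1+option 3+option 4: memory 16, value 78
- option 1+option 4+option 5: memory 16, value 76
- option 1+option 2+option 4: memory 16, value 75
- option 1+option 3+option 4+option 5: memory 22, value 90
Minimum memory: 16 GB.

16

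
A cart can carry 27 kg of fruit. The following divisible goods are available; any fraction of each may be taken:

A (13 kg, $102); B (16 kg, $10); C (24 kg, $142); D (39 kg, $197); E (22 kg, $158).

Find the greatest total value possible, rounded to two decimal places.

202.55

Take in order of value per unit:
- A (102/13 per unit): all 13 → value 102, running total 102.00
- E (158/22 per unit): 14 of 22 → value 14×158/22 = 100.5455, running total 202.55
Total 202.55.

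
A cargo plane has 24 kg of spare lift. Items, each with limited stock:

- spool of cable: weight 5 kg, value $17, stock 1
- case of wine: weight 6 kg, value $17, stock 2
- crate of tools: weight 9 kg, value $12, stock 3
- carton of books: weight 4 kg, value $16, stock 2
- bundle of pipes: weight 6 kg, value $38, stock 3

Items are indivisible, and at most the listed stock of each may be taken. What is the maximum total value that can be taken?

Top feasible selections:
- 1×spool of cable + 3×bundle of pipes: weight 23, value 131
- 1×case of wine + 3×bundle of pipes: weight 24, value 131
- 1×carton of books + 3×bundle of pipes: weight 22, value 130
Best: $131.

$131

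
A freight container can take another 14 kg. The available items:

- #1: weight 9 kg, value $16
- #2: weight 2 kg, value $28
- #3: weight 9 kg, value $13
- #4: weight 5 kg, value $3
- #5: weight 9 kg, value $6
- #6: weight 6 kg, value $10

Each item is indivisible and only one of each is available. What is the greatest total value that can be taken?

Check high-value combinations within 14 kg:
- #1+#2: weight 9+2=11, value 16+28=44
- #2+#3: weight 2+9=11, value 28+13=41
- #2+#4+#6: weight 2+5+6=13, value 28+3+10=41
Best: $44.

$44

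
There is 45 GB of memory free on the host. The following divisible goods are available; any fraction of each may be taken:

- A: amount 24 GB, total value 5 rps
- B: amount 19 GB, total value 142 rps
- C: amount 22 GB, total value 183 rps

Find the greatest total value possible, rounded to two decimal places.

325.83

Take in order of value per unit:
- C (183/22 per unit): all 22 → value 183, running total 183.00
- B (142/19 per unit): all 19 → value 142, running total 325.00
- A (5/24 per unit): 4 of 24 → value 4×5/24 = 0.8333, running total 325.83
Total 325.83.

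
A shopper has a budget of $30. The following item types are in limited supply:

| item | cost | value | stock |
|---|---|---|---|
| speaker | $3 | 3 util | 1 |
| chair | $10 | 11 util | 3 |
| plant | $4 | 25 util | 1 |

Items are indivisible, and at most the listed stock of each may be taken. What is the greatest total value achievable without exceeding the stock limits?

Best selections within cost 30 and stock limits:
- 1×speaker + 2×chair + 1×plant: cost 27, value 50
- 2×chair + 1×plant: cost 24, value 47
Best: 50 util.

50 util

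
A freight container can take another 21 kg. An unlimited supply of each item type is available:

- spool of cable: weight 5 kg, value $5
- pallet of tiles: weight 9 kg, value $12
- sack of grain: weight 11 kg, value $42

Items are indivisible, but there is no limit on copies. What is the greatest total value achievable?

Best value-per-unit is sack of grain at 42/11; filling with it alone gives 1×42 = 42.
Optimal mix: 1×pallet of tiles + 1×sack of grain → weight 20, value 54.

$54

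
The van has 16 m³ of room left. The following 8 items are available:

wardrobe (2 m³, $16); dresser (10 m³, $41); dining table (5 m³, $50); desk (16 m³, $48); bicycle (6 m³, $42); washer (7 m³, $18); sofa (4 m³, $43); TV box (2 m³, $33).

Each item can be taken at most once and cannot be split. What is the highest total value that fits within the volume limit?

Check high-value combinations within 16 m³:
- wardrobe+dining table+sofa+TV box: volume 2+5+4+2=13, value 16+50+43+33=142
- wardrobe+dining table+bicycle+TV box: volume 2+5+6+2=15, value 16+50+42+33=141
- dining table+bicycle+sofa: volume 5+6+4=15, value 50+42+43=135
Best: $142.

$142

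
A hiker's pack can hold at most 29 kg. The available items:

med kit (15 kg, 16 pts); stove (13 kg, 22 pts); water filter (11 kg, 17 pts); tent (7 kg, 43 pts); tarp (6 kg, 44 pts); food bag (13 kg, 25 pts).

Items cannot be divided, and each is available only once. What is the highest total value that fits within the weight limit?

Check high-value combinations within 29 kg:
- tent+tarp+food bag: weight 7+6+13=26, value 43+44+25=112
- stove+tent+tarp: weight 13+7+6=26, value 22+43+44=109
- water filter+tent+tarp: weight 11+7+6=24, value 17+43+44=104
- med kit+tent+tarp: weight 15+7+6=28, value 16+43+44=103
Best: 112 pts.

112 pts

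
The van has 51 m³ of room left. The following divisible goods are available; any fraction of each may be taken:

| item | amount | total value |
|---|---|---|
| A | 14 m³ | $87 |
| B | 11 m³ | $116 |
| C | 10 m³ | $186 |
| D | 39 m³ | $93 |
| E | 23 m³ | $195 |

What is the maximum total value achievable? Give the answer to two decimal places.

Take in order of value per unit:
- C (186/10 per unit): all 10 → value 186, running total 186.00
- B (116/11 per unit): all 11 → value 116, running total 302.00
- E (195/23 per unit): all 23 → value 195, running total 497.00
- A (87/14 per unit): 7 of 14 → value 7×87/14 = 43.5000, running total 540.50
Total 540.50.

540.50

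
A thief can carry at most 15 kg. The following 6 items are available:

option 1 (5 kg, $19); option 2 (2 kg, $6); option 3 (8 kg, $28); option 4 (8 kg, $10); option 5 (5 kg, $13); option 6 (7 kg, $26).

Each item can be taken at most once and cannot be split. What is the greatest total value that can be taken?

$54

This is a 0/1 knapsack; check combinations near the capacity.
- option 3+option 6: weight 8+7=15, value 28+26=54
- option 1+option 2+option 3: weight 5+2+8=15, value 19+6+28=53
- option 1+option 2+option 6: weight 5+2+7=14, value 19+6+26=51
Best: $54.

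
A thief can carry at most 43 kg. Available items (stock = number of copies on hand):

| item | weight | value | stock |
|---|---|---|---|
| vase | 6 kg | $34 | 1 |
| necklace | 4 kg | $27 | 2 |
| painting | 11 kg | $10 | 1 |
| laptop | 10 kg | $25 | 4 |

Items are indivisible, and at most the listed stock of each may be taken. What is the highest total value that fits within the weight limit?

$138

Top feasible selections:
- 1×vase + 2×necklace + 2×laptop: weight 34, value 138
- 1×vase + 1×necklace + 3×laptop: weight 40, value 136
- 2×necklace + 3×laptop: weight 38, value 129
- 1×vase + 2×necklace + 1×painting + 1×laptop: weight 35, value 123
Best: $138.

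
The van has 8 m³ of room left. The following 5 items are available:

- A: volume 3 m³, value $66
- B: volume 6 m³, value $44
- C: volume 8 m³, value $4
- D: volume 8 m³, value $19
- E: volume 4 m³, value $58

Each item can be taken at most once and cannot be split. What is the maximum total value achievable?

$124

Check high-value combinations within 8 m³:
- A+E: volume 3+4=7, value 66+58=124
- A: volume 3, value 66
- E: volume 4, value 58
- B: volume 6, value 44
Best: $124.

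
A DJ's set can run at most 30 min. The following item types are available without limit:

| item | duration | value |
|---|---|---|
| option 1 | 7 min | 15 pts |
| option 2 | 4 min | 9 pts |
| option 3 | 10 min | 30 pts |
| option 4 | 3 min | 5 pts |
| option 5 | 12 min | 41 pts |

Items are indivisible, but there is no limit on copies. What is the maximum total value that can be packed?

92 pts

Best value-per-unit is option 5 at 41/12; filling with it alone gives 2×41 = 82.
Optimal mix: 2×option 4 + 2×option 5 → duration 30, value 92.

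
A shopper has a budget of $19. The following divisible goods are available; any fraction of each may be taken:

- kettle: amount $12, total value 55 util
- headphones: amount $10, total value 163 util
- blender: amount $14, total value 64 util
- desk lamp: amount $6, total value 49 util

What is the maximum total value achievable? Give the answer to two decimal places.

225.75

Take in order of value per unit:
- headphones (163/10 per unit): all 10 → value 163, running total 163.00
- desk lamp (49/6 per unit): all 6 → value 49, running total 212.00
- kettle (55/12 per unit): 3 of 12 → value 3×55/12 = 13.7500, running total 225.75
Total 225.75.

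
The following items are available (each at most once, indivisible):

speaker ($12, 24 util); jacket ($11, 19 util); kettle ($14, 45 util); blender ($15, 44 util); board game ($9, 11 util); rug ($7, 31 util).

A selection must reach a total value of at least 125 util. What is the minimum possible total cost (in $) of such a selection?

Subsets with value ≥ 125, sorted by total cost:
- kettle+blender+board game+rug: cost 45, value 131
- jacket+kettle+blender+rug: cost 47, value 139
- speaker+kettle+blender+rug: cost 48, value 144
- speaker+jacket+kettle+blender: cost 52, value 132
Minimum cost: 45 $.

45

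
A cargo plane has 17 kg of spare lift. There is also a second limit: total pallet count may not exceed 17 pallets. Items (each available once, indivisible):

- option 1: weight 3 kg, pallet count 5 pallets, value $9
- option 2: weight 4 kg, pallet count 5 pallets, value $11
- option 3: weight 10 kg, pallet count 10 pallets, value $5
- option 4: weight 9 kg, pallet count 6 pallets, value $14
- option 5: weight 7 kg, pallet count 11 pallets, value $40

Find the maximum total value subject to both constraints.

$54

Feasible sets respecting both limits:
- option 4+option 5: weight 16, pallet count 17, value 54
- option 2+option 5: weight 11, pallet count 16, value 51
- option 1+option 5: weight 10, pallet count 16, value 49
Best: $54.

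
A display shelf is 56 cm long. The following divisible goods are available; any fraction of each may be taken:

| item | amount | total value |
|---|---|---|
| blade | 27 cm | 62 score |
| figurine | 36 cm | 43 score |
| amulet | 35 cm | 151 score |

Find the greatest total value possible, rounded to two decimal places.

Take in order of value per unit:
- amulet (151/35 per unit): all 35 → value 151, running total 151.00
- blade (62/27 per unit): 21 of 27 → value 21×62/27 = 48.2222, running total 199.22
Total 199.22.

199.22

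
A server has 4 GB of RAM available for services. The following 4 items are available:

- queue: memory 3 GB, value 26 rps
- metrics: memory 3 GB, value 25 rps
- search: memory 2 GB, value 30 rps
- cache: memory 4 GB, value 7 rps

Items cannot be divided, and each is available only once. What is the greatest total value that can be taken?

30 rps

Check high-value combinations within 4 GB:
- search: memory 2, value 30
- queue: memory 3, value 26
- metrics: memory 3, value 25
Best: 30 rps.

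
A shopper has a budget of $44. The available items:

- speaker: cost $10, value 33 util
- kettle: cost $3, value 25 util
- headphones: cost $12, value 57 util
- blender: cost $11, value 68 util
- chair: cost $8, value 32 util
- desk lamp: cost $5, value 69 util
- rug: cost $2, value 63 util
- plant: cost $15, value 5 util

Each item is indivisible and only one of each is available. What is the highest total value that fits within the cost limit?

Check high-value combinations within $44:
- speaker+kettle+headphones+blender+desk lamp+rug: cost 10+3+12+11+5+2=43, value 33+25+57+68+69+63=315
- kettle+headphones+blender+chair+desk lamp+rug: cost 3+12+11+8+5+2=41, value 25+57+68+32+69+63=314
- speaker+kettle+blender+chair+desk lamp+rug: cost 10+3+11+8+5+2=39, value 33+25+68+32+69+63=290
- speaker+headphones+blender+desk lamp+rug: cost 10+12+11+5+2=40, value 33+57+68+69+63=290
- headphones+blender+chair+desk lamp+rug: cost 12+11+8+5+2=38, value 57+68+32+69+63=289
Best: 315 util.

315 util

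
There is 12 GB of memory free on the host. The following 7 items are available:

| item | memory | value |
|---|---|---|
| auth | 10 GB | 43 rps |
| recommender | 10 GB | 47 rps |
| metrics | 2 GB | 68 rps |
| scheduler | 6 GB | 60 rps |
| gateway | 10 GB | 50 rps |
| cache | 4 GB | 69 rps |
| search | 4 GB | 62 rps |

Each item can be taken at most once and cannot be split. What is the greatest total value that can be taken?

199 rps

Check high-value combinations within 12 GB:
- metrics+cache+search: memory 2+4+4=10, value 68+69+62=199
- metrics+scheduler+cache: memory 2+6+4=12, value 68+60+69=197
- metrics+scheduler+search: memory 2+6+4=12, value 68+60+62=190
- metrics+cache: memory 2+4=6, value 68+69=137
- cache+search: memory 4+4=8, value 69+62=131
Best: 199 rps.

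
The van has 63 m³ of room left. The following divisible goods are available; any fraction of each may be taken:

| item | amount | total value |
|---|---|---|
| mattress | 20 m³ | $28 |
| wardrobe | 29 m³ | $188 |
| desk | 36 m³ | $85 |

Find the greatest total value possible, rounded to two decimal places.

268.28

Take in order of value per unit:
- wardrobe (188/29 per unit): all 29 → value 188, running total 188.00
- desk (85/36 per unit): 34 of 36 → value 34×85/36 = 80.2778, running total 268.28
Total 268.28.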